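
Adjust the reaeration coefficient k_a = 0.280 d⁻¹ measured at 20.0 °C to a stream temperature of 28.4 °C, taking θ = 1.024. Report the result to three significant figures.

k_a(T₂) = k_a(T₁) · θ^(T₂−T₁) = 0.280 × 1.024^(28.4−20.0)
= 0.280 × 1.024^8.40 = 0.280 × 1.220 = 0.3417 d⁻¹.

k_a ≈ 0.342 d⁻¹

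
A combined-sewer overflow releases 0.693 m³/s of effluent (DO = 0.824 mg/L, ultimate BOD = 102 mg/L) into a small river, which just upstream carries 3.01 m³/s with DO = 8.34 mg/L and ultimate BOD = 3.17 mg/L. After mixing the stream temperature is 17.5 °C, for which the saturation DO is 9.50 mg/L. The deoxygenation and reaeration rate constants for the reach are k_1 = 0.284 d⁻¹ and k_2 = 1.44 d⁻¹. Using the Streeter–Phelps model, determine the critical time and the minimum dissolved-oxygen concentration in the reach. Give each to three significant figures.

Mixed DO = (3.01×8.34 + 0.693×0.824)/(3.01+0.693) = 25.67/3.703 = 6.933 mg/L.
Mixed L₀ = (3.01×3.17 + 0.693×102)/(3.703) = 80.23/3.703 = 21.67 mg/L.
Initial deficit D₀ = C_s − DO₀ = 9.50 − 6.933 = 2.567 mg/L.
t_c = (1/1.156) ln[(1.44/0.284)(1 − 2.567×1.156/(0.284×21.67))] = 0.8651 × ln(2.625) = 0.8350 d.
D_c = (0.284/1.44) × 21.67 × e^(−0.284×0.8350) = 0.1972 × 21.67 × 0.7889 = 3.371 mg/L.
Minimum DO = 9.50 − 3.371 = 6.129 mg/L.

t_c ≈ 0.835 d; minimum DO ≈ 6.13 mg/L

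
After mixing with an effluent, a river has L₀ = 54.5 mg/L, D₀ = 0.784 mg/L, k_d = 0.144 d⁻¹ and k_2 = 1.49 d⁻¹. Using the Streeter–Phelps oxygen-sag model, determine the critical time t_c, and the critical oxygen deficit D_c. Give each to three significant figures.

t_c = [1/(k_2−k_d)] ln[(k_2/k_d)(1 − D₀(k_2−k_d)/(k_d L₀))]
= [1/(1.49−0.144)] ln[(1.49/0.144)(1 − 0.784×1.346/(0.144×54.5))]
= (1/1.346) ln[10.35 × 0.8655] = 0.7429 × ln(8.956) = 0.7429 × 2.192 = 1.629 d.
D_c = (k_d/k_2) L₀ e^(−k_d t_c) = (0.144/1.49) × 54.5 × e^(−0.144×1.629) = 0.09664 × 54.5 × 0.7909 = 4.166 mg/L.

t_c ≈ 1.63 d; D_c ≈ 4.17 mg/L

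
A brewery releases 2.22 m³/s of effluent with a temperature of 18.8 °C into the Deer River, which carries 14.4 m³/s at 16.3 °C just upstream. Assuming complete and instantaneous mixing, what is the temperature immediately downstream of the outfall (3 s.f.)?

Flow-weighted mixing: C = (Q_r C_r + Q_w C_w)/(Q_r + Q_w)
= (14.4×16.3 + 2.22×18.8)/(14.4 + 2.22) = 276.5/16.62 = 16.63 °C.

16.6 °C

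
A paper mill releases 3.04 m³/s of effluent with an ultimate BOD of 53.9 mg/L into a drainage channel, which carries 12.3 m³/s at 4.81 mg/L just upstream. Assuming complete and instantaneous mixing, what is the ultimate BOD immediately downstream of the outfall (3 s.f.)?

Flow-weighted mixing: C = (Q_r C_r + Q_w C_w)/(Q_r + Q_w)
= (12.3×4.81 + 3.04×53.9)/(12.3 + 3.04) = 223.0/15.34 = 14.54 mg/L.

14.5 mg/L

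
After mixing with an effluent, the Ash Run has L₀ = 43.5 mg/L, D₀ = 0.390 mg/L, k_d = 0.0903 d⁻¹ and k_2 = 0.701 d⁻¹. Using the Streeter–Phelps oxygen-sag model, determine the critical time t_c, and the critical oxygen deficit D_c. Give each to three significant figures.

At the critical point dD/dt = 0, so k_d L₀ e^(−k_d t) = k_2 D. Substituting D(t) from the Streeter–Phelps equation and solving for t gives
t_c = ln[(k_2/k_d)(1 − D₀(k_2−k_d)/(k_d L₀))] / (k_2−k_d).
Here k_2−k_d = 0.6107 d⁻¹ and 1 − D₀(k_2−k_d)/(k_d L₀) = 1 − 0.390×0.6107/(0.0903×43.5) = 0.9394, so
t_c = ln(7.763 × 0.9394) / 0.6107 = 1.987 / 0.6107 = 3.253 d.
L(t_c) = L₀ e^(−k_d t_c) = 43.5 × 0.7454 = 32.43 mg/L, and at the critical point k_2 D_c = k_d L, so D_c = (0.0903/0.701) × 32.43 = 4.177 mg/L.

t_c ≈ 3.25 d; D_c ≈ 4.18 mg/L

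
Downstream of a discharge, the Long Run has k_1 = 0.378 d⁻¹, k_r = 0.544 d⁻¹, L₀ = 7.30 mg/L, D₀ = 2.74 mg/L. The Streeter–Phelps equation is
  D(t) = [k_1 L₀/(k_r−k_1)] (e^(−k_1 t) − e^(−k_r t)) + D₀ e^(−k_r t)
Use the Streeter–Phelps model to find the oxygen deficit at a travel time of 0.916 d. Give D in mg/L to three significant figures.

D ≈ 3.32 mg/L

k_1 L₀/(k_r−k_1) = 0.378×7.30/(0.544−0.378) = 2.759/0.1660 = 16.62 mg/L.
e^(−k_1 t) = e^(−0.378×0.9160) = 0.7073; e^(−k_r t) = e^(−0.544×0.9160) = 0.6076.
D = 16.62 × (0.7073 − 0.6076) + 2.74 × 0.6076 = 1.659 + 1.665 = 3.323 mg/L.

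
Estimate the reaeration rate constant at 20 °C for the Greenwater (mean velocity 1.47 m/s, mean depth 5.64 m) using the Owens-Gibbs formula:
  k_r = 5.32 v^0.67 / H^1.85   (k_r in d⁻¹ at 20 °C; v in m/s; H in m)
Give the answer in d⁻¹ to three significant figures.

k_r ≈ 0.281 d⁻¹

k_r = 5.32 × 1.47^0.67 / 5.64^1.85 = 5.32 × 1.295 / 24.54 = 0.2806 d⁻¹.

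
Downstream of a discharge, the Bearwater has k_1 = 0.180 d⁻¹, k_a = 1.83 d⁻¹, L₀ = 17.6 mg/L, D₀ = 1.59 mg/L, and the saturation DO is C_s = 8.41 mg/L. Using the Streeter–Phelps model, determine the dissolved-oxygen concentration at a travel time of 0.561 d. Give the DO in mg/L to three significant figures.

DO ≈ 6.79 mg/L

k_1 L₀/(k_a−k_1) = 0.180×17.6/(1.83−0.180) = 3.168/1.650 = 1.920 mg/L.
e^(−k_1 t) = e^(−0.180×0.5610) = 0.9040; e^(−k_a t) = e^(−1.83×0.5610) = 0.3582.
D = 1.920 × (0.9040 − 0.3582) + 1.59 × 0.3582 = 1.048 + 0.5696 = 1.617 mg/L.
DO = C_s − D = 8.41 − 1.617 = 6.793 mg/L.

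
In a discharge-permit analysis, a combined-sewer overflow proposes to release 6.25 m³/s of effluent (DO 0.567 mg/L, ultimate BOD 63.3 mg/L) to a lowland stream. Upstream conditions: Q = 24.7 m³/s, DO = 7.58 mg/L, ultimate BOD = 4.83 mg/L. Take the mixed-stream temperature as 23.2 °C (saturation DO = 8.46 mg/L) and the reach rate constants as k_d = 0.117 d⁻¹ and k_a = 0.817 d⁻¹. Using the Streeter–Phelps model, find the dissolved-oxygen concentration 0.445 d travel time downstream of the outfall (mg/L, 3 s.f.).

DO ≈ 6.16 mg/L

Mixed DO = (24.7×7.58 + 6.25×0.567)/(24.7+6.25) = 190.8/30.95 = 6.164 mg/L.
Mixed L₀ = (24.7×4.83 + 6.25×63.3)/(30.95) = 514.9/30.95 = 16.64 mg/L.
Initial deficit D₀ = C_s − DO₀ = 8.46 − 6.164 = 2.296 mg/L.
D(0.445) = [0.117×16.64/(0.817−0.117)](e^(−0.117×0.445) − e^(−0.817×0.445)) + 2.296 e^(−0.817×0.445)
= 2.781 × (0.9493 − 0.6952) + 2.296 × 0.6952 = 2.303 mg/L.
DO = 8.46 − 2.303 = 6.157 mg/L.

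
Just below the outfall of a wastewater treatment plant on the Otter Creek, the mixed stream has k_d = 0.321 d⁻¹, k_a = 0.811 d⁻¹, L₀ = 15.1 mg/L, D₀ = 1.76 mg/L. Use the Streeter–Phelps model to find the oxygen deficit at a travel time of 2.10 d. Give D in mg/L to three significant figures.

D ≈ 3.56 mg/L

k_d L₀/(k_a−k_d) = 0.321×15.1/(0.811−0.321) = 4.847/0.4900 = 9.892 mg/L.
e^(−k_d t) = e^(−0.321×2.100) = 0.5096; e^(−k_a t) = e^(−0.811×2.100) = 0.1821.
D = 9.892 × (0.5096 − 0.1821) + 1.76 × 0.1821 = 3.240 + 0.3205 = 3.560 mg/L.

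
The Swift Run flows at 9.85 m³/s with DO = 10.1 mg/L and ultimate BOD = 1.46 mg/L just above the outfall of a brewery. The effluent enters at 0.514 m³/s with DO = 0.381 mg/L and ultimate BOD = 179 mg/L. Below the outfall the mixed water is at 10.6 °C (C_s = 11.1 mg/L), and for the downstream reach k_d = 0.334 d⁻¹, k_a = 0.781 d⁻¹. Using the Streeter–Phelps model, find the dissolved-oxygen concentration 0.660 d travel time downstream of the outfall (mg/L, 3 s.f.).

Mixed DO = (9.85×10.1 + 0.514×0.381)/(9.85+0.514) = 99.68/10.36 = 9.618 mg/L.
Mixed L₀ = (9.85×1.46 + 0.514×179)/(10.36) = 106.4/10.36 = 10.27 mg/L.
Initial deficit D₀ = C_s − DO₀ = 11.1 − 9.618 = 1.482 mg/L.
D(0.660) = [0.334×10.27/(0.781−0.334)](e^(−0.334×0.660) − e^(−0.781×0.660)) + 1.482 e^(−0.781×0.660)
= 7.670 × (0.8022 − 0.5972) + 1.482 × 0.5972 = 2.457 mg/L.
DO = 11.1 − 2.457 = 8.643 mg/L.

DO ≈ 8.64 mg/L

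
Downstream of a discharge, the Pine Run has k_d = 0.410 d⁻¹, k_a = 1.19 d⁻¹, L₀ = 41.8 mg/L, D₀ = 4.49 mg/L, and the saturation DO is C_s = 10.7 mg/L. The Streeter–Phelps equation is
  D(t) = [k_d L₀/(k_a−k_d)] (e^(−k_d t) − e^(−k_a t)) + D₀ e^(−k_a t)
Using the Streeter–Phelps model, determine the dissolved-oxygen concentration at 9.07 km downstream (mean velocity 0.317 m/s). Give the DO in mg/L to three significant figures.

DO ≈ 3.31 mg/L

Travel time t = x/v = 9.07 km / (0.317 m/s) = 9070 m / 0.317 m/s = 28610 s = 0.3312 d.
k_d L₀/(k_a−k_d) = 0.410×41.8/(1.19−0.410) = 17.14/0.7800 = 21.97 mg/L.
e^(−k_d t) = e^(−0.410×0.3312) = 0.8730; e^(−k_a t) = e^(−1.19×0.3312) = 0.6743.
D = 21.97 × (0.8730 − 0.6743) + 4.49 × 0.6743 = 4.367 + 3.028 = 7.394 mg/L.
DO = C_s − D = 10.7 − 7.394 = 3.306 mg/L.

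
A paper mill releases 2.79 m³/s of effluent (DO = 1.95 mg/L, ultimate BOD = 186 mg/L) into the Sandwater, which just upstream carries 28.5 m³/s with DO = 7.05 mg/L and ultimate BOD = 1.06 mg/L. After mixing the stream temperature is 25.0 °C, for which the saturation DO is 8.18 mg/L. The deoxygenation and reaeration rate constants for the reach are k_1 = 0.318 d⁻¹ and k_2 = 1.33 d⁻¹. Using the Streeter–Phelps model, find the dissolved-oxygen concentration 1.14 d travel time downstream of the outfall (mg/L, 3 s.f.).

DO ≈ 5.20 mg/L

Mixed DO = (28.5×7.05 + 2.79×1.95)/(28.5+2.79) = 206.4/31.29 = 6.595 mg/L.
Mixed L₀ = (28.5×1.06 + 2.79×186)/(31.29) = 549.2/31.29 = 17.55 mg/L.
Initial deficit D₀ = C_s − DO₀ = 8.18 − 6.595 = 1.585 mg/L.
D(1.14) = [0.318×17.55/(1.33−0.318)](e^(−0.318×1.14) − e^(−1.33×1.14)) + 1.585 e^(−1.33×1.14)
= 5.515 × (0.6959 − 0.2195) + 1.585 × 0.2195 = 2.975 mg/L.
DO = 8.18 − 2.975 = 5.205 mg/L.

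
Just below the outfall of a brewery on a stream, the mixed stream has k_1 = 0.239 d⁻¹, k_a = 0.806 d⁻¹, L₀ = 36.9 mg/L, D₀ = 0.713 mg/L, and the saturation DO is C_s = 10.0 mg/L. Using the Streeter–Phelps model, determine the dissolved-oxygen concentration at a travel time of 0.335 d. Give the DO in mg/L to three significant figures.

k_1 L₀/(k_a−k_1) = 0.239×36.9/(0.806−0.239) = 8.819/0.5670 = 15.55 mg/L.
e^(−k_1 t) = e^(−0.239×0.3350) = 0.9231; e^(−k_a t) = e^(−0.806×0.3350) = 0.7634.
D = 15.55 × (0.9231 − 0.7634) + 0.713 × 0.7634 = 2.484 + 0.5443 = 3.028 mg/L.
DO = C_s − D = 10.0 − 3.028 = 6.972 mg/L.

DO ≈ 6.97 mg/L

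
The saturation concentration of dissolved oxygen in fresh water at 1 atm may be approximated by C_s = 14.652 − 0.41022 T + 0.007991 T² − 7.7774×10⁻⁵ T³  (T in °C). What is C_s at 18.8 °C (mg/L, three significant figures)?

C_s ≈ 9.25 mg/L

C_s = 14.652 − 0.41022×18.8 + 0.007991×18.8² − 7.7774×10⁻⁵×18.8³ = 9.247 mg/L.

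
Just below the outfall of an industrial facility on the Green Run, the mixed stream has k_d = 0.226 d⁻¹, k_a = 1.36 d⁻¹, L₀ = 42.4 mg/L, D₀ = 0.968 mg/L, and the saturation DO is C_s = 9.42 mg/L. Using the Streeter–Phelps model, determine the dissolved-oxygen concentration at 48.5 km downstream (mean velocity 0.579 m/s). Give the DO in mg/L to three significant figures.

Travel time t = x/v = 48.5 km / (0.579 m/s) = 48500 m / 0.579 m/s = 83770 s = 0.9695 d.
k_d L₀/(k_a−k_d) = 0.226×42.4/(1.36−0.226) = 9.582/1.134 = 8.450 mg/L.
e^(−k_d t) = e^(−0.226×0.9695) = 0.8032; e^(−k_a t) = e^(−1.36×0.9695) = 0.2675.
D = 8.450 × (0.8032 − 0.2675) + 0.968 × 0.2675 = 4.527 + 0.2590 = 4.786 mg/L.
DO = C_s − D = 9.42 − 4.786 = 4.634 mg/L.

DO ≈ 4.63 mg/L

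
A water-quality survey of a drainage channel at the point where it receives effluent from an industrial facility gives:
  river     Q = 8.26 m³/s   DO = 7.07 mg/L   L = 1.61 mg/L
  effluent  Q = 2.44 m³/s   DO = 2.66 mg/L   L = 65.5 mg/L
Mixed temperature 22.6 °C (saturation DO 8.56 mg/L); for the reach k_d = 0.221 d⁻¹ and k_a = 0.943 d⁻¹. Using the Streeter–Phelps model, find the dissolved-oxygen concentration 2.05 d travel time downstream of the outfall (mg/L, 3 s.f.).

DO ≈ 5.77 mg/L

Mixed DO = (8.26×7.07 + 2.44×2.66)/(8.26+2.44) = 64.89/10.70 = 6.064 mg/L.
Mixed L₀ = (8.26×1.61 + 2.44×65.5)/(10.70) = 173.1/10.70 = 16.18 mg/L.
Initial deficit D₀ = C_s − DO₀ = 8.56 − 6.064 = 2.496 mg/L.
D(2.05) = [0.221×16.18/(0.943−0.221)](e^(−0.221×2.05) − e^(−0.943×2.05)) + 2.496 e^(−0.943×2.05)
= 4.952 × (0.6357 − 0.1447) + 2.496 × 0.1447 = 2.793 mg/L.
DO = 8.56 − 2.793 = 5.767 mg/L.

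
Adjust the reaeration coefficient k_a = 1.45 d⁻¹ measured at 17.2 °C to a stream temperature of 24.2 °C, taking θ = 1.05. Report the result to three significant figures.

k_a(T₂) = k_a(T₁) · θ^(T₂−T₁) = 1.45 × 1.05^(24.2−17.2)
= 1.45 × 1.05^7.00 = 1.45 × 1.407 = 2.040 d⁻¹.

k_a ≈ 2.04 d⁻¹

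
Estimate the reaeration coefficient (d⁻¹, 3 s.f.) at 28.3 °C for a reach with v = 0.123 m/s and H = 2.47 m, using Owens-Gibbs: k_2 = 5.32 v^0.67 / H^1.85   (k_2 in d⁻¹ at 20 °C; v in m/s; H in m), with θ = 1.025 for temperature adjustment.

k_2 ≈ 0.301 d⁻¹

k_2(20) = 5.32 × 0.123^0.67 / 2.47^1.85 = 5.32 × 0.2456 / 5.327 = 0.2453 d⁻¹.
k_2(28.3) = 0.2453 × 1.025^(28.3−20) = 0.2453 × 1.227 = 0.3011 d⁻¹.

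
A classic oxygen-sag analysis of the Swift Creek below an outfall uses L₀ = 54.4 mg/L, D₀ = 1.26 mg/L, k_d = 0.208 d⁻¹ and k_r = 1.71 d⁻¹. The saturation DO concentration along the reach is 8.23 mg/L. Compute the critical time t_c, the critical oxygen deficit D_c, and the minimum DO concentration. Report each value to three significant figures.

t_c ≈ 1.28 d; D_c ≈ 5.07 mg/L; min DO ≈ 3.16 mg/L

With k_r/k_d = 8.221 and 1 − D₀(k_r−k_d)/(k_d L₀) = 0.8327,
t_c = ln(8.221 × 0.8327) / (1.71 − 0.208) = ln(6.846) / 1.502 = 1.924/1.502 = 1.281 d.
L(t_c) = L₀ e^(−k_d t_c) = 54.4 × 0.7661 = 41.68 mg/L, and at the critical point k_r D_c = k_d L, so D_c = (0.208/1.71) × 41.68 = 5.070 mg/L.
Minimum DO = C_s − D_c = 8.23 − 5.070 = 3.160 mg/L.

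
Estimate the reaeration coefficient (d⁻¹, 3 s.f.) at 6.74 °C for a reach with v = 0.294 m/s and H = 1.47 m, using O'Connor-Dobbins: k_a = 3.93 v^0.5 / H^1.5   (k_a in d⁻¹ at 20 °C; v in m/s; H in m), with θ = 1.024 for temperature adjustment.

k_a ≈ 0.873 d⁻¹

k_a(20) = 3.93 × 0.294^0.5 / 1.47^1.5 = 3.93 × 0.5422 / 1.782 = 1.196 d⁻¹.
k_a(6.74) = 1.196 × 1.024^(6.74−20) = 1.196 × 0.7302 = 0.8730 d⁻¹.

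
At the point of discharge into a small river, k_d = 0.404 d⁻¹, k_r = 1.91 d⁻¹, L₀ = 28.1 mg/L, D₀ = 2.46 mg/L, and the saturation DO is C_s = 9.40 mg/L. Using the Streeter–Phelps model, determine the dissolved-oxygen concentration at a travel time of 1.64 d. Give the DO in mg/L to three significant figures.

DO ≈ 5.74 mg/L

k_d L₀/(k_r−k_d) = 0.404×28.1/(1.91−0.404) = 11.35/1.506 = 7.538 mg/L.
e^(−k_d t) = e^(−0.404×1.640) = 0.5155; e^(−k_r t) = e^(−1.91×1.640) = 0.04361.
D = 7.538 × (0.5155 − 0.04361) + 2.46 × 0.04361 = 3.557 + 0.1073 = 3.665 mg/L.
DO = C_s − D = 9.40 − 3.665 = 5.735 mg/L.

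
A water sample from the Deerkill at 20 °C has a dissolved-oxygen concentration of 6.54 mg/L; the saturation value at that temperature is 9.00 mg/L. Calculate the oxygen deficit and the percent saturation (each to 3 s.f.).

D ≈ 2.46 mg/L; 72.7 % saturation

D = C_s − C = 9.00 − 6.54 = 2.46 mg/L.
% saturation = 6.54/9.00 × 100 = 72.7 %.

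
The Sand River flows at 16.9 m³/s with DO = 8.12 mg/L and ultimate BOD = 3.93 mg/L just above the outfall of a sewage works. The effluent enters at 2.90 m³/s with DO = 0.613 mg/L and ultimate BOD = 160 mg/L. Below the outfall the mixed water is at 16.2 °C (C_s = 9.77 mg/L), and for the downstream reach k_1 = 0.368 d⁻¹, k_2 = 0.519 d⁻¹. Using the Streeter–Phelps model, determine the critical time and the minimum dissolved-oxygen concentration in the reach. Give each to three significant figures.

t_c ≈ 1.99 d; minimum DO ≈ 0.644 mg/L

Mixed DO = (16.9×8.12 + 2.90×0.613)/(16.9+2.90) = 139.0/19.80 = 7.020 mg/L.
Mixed L₀ = (16.9×3.93 + 2.90×160)/(19.80) = 530.4/19.80 = 26.79 mg/L.
Initial deficit D₀ = C_s − DO₀ = 9.77 − 7.020 = 2.750 mg/L.
t_c = (1/0.1510) ln[(0.519/0.368)(1 − 2.750×0.1510/(0.368×26.79))] = 6.623 × ln(1.351) = 1.992 d.
D_c = (0.368/0.519) × 26.79 × e^(−0.368×1.992) = 0.7091 × 26.79 × 0.4804 = 9.126 mg/L.
Minimum DO = 9.77 − 9.126 = 0.6443 mg/L.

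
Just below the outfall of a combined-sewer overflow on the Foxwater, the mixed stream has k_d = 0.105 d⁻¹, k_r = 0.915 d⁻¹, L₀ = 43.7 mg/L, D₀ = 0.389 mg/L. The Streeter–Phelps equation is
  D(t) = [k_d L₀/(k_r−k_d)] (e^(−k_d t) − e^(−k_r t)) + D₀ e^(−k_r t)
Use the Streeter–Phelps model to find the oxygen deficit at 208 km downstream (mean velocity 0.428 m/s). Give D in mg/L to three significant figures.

D ≈ 3.11 mg/L

Travel time t = x/v = 208 km / (0.428 m/s) = 208000 m / 0.428 m/s = 486000 s = 5.625 d.
k_d L₀/(k_r−k_d) = 0.105×43.7/(0.915−0.105) = 4.588/0.8100 = 5.665 mg/L.
e^(−k_d t) = e^(−0.105×5.625) = 0.5540; e^(−k_r t) = e^(−0.915×5.625) = 0.005819.
D = 5.665 × (0.5540 − 0.005819) + 0.389 × 0.005819 = 3.105 + 0.002263 = 3.108 mg/L.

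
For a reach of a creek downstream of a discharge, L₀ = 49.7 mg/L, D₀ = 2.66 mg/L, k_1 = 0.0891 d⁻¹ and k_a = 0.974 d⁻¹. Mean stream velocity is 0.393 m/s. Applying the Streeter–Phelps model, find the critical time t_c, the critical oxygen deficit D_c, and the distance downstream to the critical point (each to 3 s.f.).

t_c = [1/(k_a−k_1)] ln[(k_a/k_1)(1 − D₀(k_a−k_1)/(k_1 L₀))]
= [1/(0.974−0.0891)] ln[(0.974/0.0891)(1 − 2.66×0.8849/(0.0891×49.7))]
= (1/0.8849) ln[10.93 × 0.4685] = 1.130 × ln(5.121) = 1.130 × 1.633 = 1.846 d.
L(t_c) = L₀ e^(−k_1 t_c) = 49.7 × 0.8484 = 42.16 mg/L, and at the critical point k_a D_c = k_1 L, so D_c = (0.0891/0.974) × 42.16 = 3.857 mg/L.
x_c = v t_c = 0.393 m/s × 1.846 d × 86400 s/d = 62670 m ≈ 62.7 km.

t_c ≈ 1.85 d; D_c ≈ 3.86 mg/L; x_c ≈ 62.7 km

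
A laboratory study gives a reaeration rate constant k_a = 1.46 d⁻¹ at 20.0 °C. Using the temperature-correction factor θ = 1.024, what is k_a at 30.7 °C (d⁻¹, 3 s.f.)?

k_a(T₂) = k_a(T₁) · θ^(T₂−T₁) = 1.46 × 1.024^(30.7−20.0)
= 1.46 × 1.024^10.7 = 1.46 × 1.289 = 1.882 d⁻¹.

k_a ≈ 1.88 d⁻¹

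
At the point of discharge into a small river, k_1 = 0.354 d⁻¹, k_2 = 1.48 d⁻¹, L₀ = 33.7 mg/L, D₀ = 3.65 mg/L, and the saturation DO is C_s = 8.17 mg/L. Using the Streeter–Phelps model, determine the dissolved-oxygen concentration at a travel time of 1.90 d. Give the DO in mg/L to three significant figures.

k_1 L₀/(k_2−k_1) = 0.354×33.7/(1.48−0.354) = 11.93/1.126 = 10.59 mg/L.
e^(−k_1 t) = e^(−0.354×1.900) = 0.5104; e^(−k_2 t) = e^(−1.48×1.900) = 0.06008.
D = 10.59 × (0.5104 − 0.06008) + 3.65 × 0.06008 = 4.771 + 0.2193 = 4.990 mg/L.
DO = C_s − D = 8.17 − 4.990 = 3.180 mg/L.

DO ≈ 3.18 mg/L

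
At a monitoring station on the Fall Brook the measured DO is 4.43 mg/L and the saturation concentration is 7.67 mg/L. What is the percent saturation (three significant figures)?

% saturation = C/C_s × 100 = 4.43/7.67 × 100 = 57.8 %.

57.8 % saturation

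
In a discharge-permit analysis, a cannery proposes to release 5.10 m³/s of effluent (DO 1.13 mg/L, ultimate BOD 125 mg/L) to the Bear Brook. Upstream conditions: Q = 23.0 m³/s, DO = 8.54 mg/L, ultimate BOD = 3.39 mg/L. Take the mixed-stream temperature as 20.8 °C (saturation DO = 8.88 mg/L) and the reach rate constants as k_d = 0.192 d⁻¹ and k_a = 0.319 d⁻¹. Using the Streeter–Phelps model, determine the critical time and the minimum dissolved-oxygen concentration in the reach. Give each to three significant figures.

Mixed DO = (23.0×8.54 + 5.10×1.13)/(23.0+5.10) = 202.2/28.10 = 7.195 mg/L.
Mixed L₀ = (23.0×3.39 + 5.10×125)/(28.10) = 715.5/28.10 = 25.46 mg/L.
Initial deficit D₀ = C_s − DO₀ = 8.88 − 7.195 = 1.685 mg/L.
t_c = (1/0.1270) ln[(0.319/0.192)(1 − 1.685×0.1270/(0.192×25.46))] = 7.874 × ln(1.589) = 3.645 d.
D_c = (0.192/0.319) × 25.46 × e^(−0.192×3.645) = 0.6019 × 25.46 × 0.4966 = 7.611 mg/L.
Minimum DO = 8.88 − 7.611 = 1.269 mg/L.

t_c ≈ 3.65 d; minimum DO ≈ 1.27 mg/L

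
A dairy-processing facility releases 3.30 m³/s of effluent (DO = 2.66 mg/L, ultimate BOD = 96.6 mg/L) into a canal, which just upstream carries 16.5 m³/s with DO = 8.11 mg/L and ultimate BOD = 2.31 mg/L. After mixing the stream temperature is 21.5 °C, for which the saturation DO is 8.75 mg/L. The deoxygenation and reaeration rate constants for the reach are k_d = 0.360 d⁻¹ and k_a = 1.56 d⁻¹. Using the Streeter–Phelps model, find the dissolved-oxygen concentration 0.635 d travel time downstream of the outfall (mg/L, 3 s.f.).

DO ≈ 5.88 mg/L

Mixed DO = (16.5×8.11 + 3.30×2.66)/(16.5+3.30) = 142.6/19.80 = 7.202 mg/L.
Mixed L₀ = (16.5×2.31 + 3.30×96.6)/(19.80) = 356.9/19.80 = 18.02 mg/L.
Initial deficit D₀ = C_s − DO₀ = 8.75 − 7.202 = 1.548 mg/L.
D(0.635) = [0.360×18.02/(1.56−0.360)](e^(−0.360×0.635) − e^(−1.56×0.635)) + 1.548 e^(−1.56×0.635)
= 5.407 × (0.7956 − 0.3714) + 1.548 × 0.3714 = 2.869 mg/L.
DO = 8.75 − 2.869 = 5.881 mg/L.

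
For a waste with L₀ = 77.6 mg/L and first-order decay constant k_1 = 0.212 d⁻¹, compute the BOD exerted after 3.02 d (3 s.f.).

y_t = L₀(1 − e^(−k_1 t)) = 77.6 × (1 − e^(−0.212×3.02))
= 77.6 × (1 − 0.5272) = 77.6 × 0.4728 = 36.69 mg/L.

y ≈ 36.7 mg/L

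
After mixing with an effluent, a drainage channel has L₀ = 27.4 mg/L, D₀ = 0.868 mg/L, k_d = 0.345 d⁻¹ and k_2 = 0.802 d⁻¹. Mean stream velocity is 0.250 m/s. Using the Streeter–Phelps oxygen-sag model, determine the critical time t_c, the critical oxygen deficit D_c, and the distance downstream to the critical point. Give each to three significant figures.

t_c ≈ 1.75 d; D_c ≈ 6.44 mg/L; x_c ≈ 37.8 km

With k_2/k_d = 2.325 and 1 − D₀(k_2−k_d)/(k_d L₀) = 0.9580,
t_c = ln(2.325 × 0.9580) / (0.802 − 0.345) = ln(2.227) / 0.4570 = 0.8007/0.4570 = 1.752 d.
D_c = (k_d/k_2) L₀ e^(−k_d t_c) = (0.345/0.802) × 27.4 × e^(−0.345×1.752) = 0.4302 × 27.4 × 0.5464 = 6.440 mg/L.
x_c = v t_c = 0.250 m/s × 1.752 d × 86400 s/d = 37840 m ≈ 37.8 km.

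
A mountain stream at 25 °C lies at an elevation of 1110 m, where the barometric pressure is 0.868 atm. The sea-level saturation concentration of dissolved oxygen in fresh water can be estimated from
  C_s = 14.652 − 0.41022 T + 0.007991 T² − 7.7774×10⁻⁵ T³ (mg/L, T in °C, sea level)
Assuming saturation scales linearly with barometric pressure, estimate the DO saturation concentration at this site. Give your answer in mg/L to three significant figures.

C_s ≈ 7.10 mg/L

At sea level: C_s = 14.652 − 0.41022×25 + 0.007991×25² − 7.7774×10⁻⁵×25³ = 8.176 mg/L.
Pressure correction: C_s' = 8.176 × 0.868 = 7.096 mg/L.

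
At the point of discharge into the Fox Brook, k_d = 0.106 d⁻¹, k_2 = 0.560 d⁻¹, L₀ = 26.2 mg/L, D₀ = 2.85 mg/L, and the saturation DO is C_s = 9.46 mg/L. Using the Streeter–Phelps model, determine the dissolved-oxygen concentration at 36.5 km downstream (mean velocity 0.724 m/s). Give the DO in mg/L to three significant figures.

DO ≈ 6.07 mg/L

Travel time t = x/v = 36.5 km / (0.724 m/s) = 36500 m / 0.724 m/s = 50410 s = 0.5835 d.
k_d L₀/(k_2−k_d) = 0.106×26.2/(0.560−0.106) = 2.777/0.4540 = 6.117 mg/L.
e^(−k_d t) = e^(−0.106×0.5835) = 0.9400; e^(−k_2 t) = e^(−0.560×0.5835) = 0.7213.
D = 6.117 × (0.9400 − 0.7213) + 2.85 × 0.7213 = 1.338 + 2.056 = 3.394 mg/L.
DO = C_s − D = 9.46 − 3.394 = 6.066 mg/L.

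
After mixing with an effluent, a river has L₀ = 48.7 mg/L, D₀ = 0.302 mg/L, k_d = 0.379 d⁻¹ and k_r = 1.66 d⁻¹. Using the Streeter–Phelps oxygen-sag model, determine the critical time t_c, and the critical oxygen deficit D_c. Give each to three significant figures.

t_c = [1/(k_r−k_d)] ln[(k_r/k_d)(1 − D₀(k_r−k_d)/(k_d L₀))]
= [1/(1.66−0.379)] ln[(1.66/0.379)(1 − 0.302×1.281/(0.379×48.7))]
= (1/1.281) ln[4.380 × 0.9790] = 0.7806 × ln(4.288) = 0.7806 × 1.456 = 1.136 d.
L(t_c) = L₀ e^(−k_d t_c) = 48.7 × 0.6500 = 31.66 mg/L, and at the critical point k_r D_c = k_d L, so D_c = (0.379/1.66) × 31.66 = 7.228 mg/L.

t_c ≈ 1.14 d; D_c ≈ 7.23 mg/L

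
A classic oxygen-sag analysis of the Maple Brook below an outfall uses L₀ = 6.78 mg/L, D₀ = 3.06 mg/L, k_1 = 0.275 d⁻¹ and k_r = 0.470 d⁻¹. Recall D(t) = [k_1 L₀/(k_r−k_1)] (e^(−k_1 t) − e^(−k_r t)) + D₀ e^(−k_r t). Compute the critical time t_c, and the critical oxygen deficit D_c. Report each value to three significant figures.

t_c = [1/(k_r−k_1)] ln[(k_r/k_1)(1 − D₀(k_r−k_1)/(k_1 L₀))]
= [1/(0.470−0.275)] ln[(0.470/0.275)(1 − 3.06×0.1950/(0.275×6.78))]
= (1/0.1950) ln[1.709 × 0.6800] = 5.128 × ln(1.162) = 5.128 × 0.1503 = 0.7705 d.
L(t_c) = L₀ e^(−k_1 t_c) = 6.78 × 0.8091 = 5.485 mg/L, and at the critical point k_r D_c = k_1 L, so D_c = (0.275/0.470) × 5.485 = 3.210 mg/L.

t_c ≈ 0.771 d; D_c ≈ 3.21 mg/L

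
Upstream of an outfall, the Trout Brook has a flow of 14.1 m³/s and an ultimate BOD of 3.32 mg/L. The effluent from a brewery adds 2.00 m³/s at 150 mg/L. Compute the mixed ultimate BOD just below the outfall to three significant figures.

Flow-weighted mixing: C = (Q_r C_r + Q_w C_w)/(Q_r + Q_w)
= (14.1×3.32 + 2.00×150)/(14.1 + 2.00) = 346.8/16.10 = 21.54 mg/L.

21.5 mg/L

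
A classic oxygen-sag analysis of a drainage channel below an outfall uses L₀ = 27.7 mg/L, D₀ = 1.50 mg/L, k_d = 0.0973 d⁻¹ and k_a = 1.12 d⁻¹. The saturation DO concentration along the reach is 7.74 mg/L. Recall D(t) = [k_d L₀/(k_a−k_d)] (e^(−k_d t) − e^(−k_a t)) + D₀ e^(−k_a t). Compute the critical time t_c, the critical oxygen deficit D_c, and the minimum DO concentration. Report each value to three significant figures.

With k_a/k_d = 11.51 and 1 − D₀(k_a−k_d)/(k_d L₀) = 0.4308,
t_c = ln(11.51 × 0.4308) / (1.12 − 0.0973) = ln(4.959) / 1.023 = 1.601/1.023 = 1.566 d.
D_c = (k_d/k_a) L₀ e^(−k_d t_c) = (0.0973/1.12) × 27.7 × e^(−0.0973×1.566) = 0.08687 × 27.7 × 0.8587 = 2.066 mg/L.
Minimum DO = C_s − D_c = 7.74 − 2.066 = 5.674 mg/L.

t_c ≈ 1.57 d; D_c ≈ 2.07 mg/L; min DO ≈ 5.67 mg/L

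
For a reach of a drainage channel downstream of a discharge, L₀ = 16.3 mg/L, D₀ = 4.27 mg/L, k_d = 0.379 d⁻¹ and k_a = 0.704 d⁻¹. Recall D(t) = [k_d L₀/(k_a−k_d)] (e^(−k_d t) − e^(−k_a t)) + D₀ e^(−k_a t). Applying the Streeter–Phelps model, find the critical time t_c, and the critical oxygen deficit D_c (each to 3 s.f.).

t_c = [1/(k_a−k_d)] ln[(k_a/k_d)(1 − D₀(k_a−k_d)/(k_d L₀))]
= [1/(0.704−0.379)] ln[(0.704/0.379)(1 − 4.27×0.3250/(0.379×16.3))]
= (1/0.3250) ln[1.858 × 0.7754] = 3.077 × ln(1.440) = 3.077 × 0.3648 = 1.123 d.
D_c = (k_d/k_a) L₀ e^(−k_d t_c) = (0.379/0.704) × 16.3 × e^(−0.379×1.123) = 0.5384 × 16.3 × 0.6535 = 5.734 mg/L.

t_c ≈ 1.12 d; D_c ≈ 5.73 mg/L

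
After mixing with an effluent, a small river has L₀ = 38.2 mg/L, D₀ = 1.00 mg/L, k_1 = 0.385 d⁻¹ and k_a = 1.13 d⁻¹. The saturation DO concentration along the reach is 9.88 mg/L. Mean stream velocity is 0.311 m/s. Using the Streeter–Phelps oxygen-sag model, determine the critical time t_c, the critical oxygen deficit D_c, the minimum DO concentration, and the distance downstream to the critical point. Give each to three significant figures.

t_c ≈ 1.38 d; D_c ≈ 7.66 mg/L; min DO ≈ 2.22 mg/L; x_c ≈ 37.0 km

With k_a/k_1 = 2.935 and 1 − D₀(k_a−k_1)/(k_1 L₀) = 0.9493,
t_c = ln(2.935 × 0.9493) / (1.13 − 0.385) = ln(2.786) / 0.7450 = 1.025/0.7450 = 1.375 d.
L(t_c) = L₀ e^(−k_1 t_c) = 38.2 × 0.5889 = 22.49 mg/L, and at the critical point k_a D_c = k_1 L, so D_c = (0.385/1.13) × 22.49 = 7.664 mg/L.
Minimum DO = C_s − D_c = 9.88 − 7.664 = 2.216 mg/L.
x_c = v t_c = 0.311 m/s × 1.375 d × 86400 s/d = 36960 m ≈ 37.0 km.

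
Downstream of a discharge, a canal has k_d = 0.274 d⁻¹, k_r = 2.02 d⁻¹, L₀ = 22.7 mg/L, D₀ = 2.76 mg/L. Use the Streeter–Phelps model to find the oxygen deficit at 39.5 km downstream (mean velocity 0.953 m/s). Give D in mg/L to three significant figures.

Travel time t = x/v = 39.5 km / (0.953 m/s) = 39500 m / 0.953 m/s = 41450 s = 0.4797 d.
k_d L₀/(k_r−k_d) = 0.274×22.7/(2.02−0.274) = 6.220/1.746 = 3.562 mg/L.
e^(−k_d t) = e^(−0.274×0.4797) = 0.8768; e^(−k_r t) = e^(−2.02×0.4797) = 0.3794.
D = 3.562 × (0.8768 − 0.3794) + 2.76 × 0.3794 = 1.772 + 1.047 = 2.819 mg/L.

D ≈ 2.82 mg/L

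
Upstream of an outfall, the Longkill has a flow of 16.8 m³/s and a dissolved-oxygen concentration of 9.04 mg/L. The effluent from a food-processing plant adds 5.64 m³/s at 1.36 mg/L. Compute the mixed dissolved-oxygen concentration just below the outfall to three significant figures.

Flow-weighted mixing: C = (Q_r C_r + Q_w C_w)/(Q_r + Q_w)
= (16.8×9.04 + 5.64×1.36)/(16.8 + 5.64) = 159.5/22.44 = 7.110 mg/L.

7.11 mg/L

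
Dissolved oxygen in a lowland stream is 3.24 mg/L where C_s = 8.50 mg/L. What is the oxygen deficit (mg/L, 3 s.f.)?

D ≈ 5.26 mg/L

D = C_s − C = 8.50 − 3.24 = 5.26 mg/L.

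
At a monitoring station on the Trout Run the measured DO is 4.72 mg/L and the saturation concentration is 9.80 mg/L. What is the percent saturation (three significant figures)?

% saturation = C/C_s × 100 = 4.72/9.80 × 100 = 48.2 %.

48.2 % saturation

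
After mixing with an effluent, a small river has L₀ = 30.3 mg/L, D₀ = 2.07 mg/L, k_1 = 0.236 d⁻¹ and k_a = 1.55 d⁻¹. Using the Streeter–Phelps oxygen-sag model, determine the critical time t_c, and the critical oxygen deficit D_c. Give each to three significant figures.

t_c ≈ 1.07 d; D_c ≈ 3.59 mg/L

At the critical point dD/dt = 0, so k_1 L₀ e^(−k_1 t) = k_a D. Substituting D(t) from the Streeter–Phelps equation and solving for t gives
t_c = ln[(k_a/k_1)(1 − D₀(k_a−k_1)/(k_1 L₀))] / (k_a−k_1).
Here k_a−k_1 = 1.314 d⁻¹ and 1 − D₀(k_a−k_1)/(k_1 L₀) = 1 − 2.07×1.314/(0.236×30.3) = 0.6196, so
t_c = ln(6.568 × 0.6196) / 1.314 = 1.404 / 1.314 = 1.068 d.
L(t_c) = L₀ e^(−k_1 t_c) = 30.3 × 0.7772 = 23.55 mg/L, and at the critical point k_a D_c = k_1 L, so D_c = (0.236/1.55) × 23.55 = 3.585 mg/L.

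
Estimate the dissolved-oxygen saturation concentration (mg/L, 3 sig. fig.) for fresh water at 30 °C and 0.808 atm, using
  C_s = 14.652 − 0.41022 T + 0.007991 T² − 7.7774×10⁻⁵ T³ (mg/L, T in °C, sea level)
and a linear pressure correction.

C_s ≈ 6.01 mg/L

At sea level: C_s = 14.652 − 0.41022×30 + 0.007991×30² − 7.7774×10⁻⁵×30³ = 7.437 mg/L.
Pressure correction: C_s' = 7.437 × 0.808 = 6.009 mg/L.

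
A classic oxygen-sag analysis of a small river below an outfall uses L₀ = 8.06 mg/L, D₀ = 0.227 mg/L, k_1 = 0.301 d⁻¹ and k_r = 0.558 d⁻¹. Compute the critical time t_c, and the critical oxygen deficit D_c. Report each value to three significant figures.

At the critical point dD/dt = 0, so k_1 L₀ e^(−k_1 t) = k_r D. Substituting D(t) from the Streeter–Phelps equation and solving for t gives
t_c = ln[(k_r/k_1)(1 − D₀(k_r−k_1)/(k_1 L₀))] / (k_r−k_1).
Here k_r−k_1 = 0.2570 d⁻¹ and 1 − D₀(k_r−k_1)/(k_1 L₀) = 1 − 0.227×0.2570/(0.301×8.06) = 0.9760, so
t_c = ln(1.854 × 0.9760) / 0.2570 = 0.5929 / 0.2570 = 2.307 d.
D_c = (k_1/k_r) L₀ e^(−k_1 t_c) = (0.301/0.558) × 8.06 × e^(−0.301×2.307) = 0.5394 × 8.06 × 0.4994 = 2.171 mg/L.

t_c ≈ 2.31 d; D_c ≈ 2.17 mg/L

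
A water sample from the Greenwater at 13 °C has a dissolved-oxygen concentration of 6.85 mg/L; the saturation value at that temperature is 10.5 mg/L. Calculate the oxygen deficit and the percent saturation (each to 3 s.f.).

D ≈ 3.65 mg/L; 65.2 % saturation

D = C_s − C = 10.5 − 6.85 = 3.65 mg/L.
% saturation = 6.85/10.5 × 100 = 65.2 %.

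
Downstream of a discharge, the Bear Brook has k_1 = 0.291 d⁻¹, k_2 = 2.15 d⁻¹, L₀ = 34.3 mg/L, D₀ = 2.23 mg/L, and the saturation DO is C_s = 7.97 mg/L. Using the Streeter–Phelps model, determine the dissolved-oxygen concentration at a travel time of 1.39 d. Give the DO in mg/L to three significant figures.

DO ≈ 4.55 mg/L

k_1 L₀/(k_2−k_1) = 0.291×34.3/(2.15−0.291) = 9.981/1.859 = 5.369 mg/L.
e^(−k_1 t) = e^(−0.291×1.390) = 0.6673; e^(−k_2 t) = e^(−2.15×1.390) = 0.05036.
D = 5.369 × (0.6673 − 0.05036) + 2.23 × 0.05036 = 3.313 + 0.1123 = 3.425 mg/L.
DO = C_s − D = 7.97 − 3.425 = 4.545 mg/L.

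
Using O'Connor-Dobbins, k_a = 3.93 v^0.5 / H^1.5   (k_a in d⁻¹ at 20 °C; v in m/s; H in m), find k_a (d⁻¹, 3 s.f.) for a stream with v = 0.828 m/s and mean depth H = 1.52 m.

k_a ≈ 1.91 d⁻¹

k_a = 3.93 × 0.828^0.5 / 1.52^1.5 = 3.93 × 0.9099 / 1.874 = 1.908 d⁻¹.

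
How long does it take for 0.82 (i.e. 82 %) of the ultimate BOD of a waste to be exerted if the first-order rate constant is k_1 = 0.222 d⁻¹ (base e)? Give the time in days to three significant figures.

t ≈ 7.72 d

y/L₀ = 1 − e^(−k_1 t) = 0.82 ⇒ e^(−k_1 t) = 0.180
t = −ln(0.180) / 0.222 = 1.715 / 0.222 = 7.724 d.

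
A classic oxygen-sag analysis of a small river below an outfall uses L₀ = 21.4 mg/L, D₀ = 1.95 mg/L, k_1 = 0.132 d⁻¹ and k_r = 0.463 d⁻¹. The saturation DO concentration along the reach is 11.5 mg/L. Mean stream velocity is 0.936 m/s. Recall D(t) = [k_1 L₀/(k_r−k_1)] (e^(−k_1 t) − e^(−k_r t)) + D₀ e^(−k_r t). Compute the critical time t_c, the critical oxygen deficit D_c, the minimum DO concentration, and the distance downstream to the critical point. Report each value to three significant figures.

t_c ≈ 3.01 d; D_c ≈ 4.10 mg/L; min DO ≈ 7.40 mg/L; x_c ≈ 243 km

t_c = [1/(k_r−k_1)] ln[(k_r/k_1)(1 − D₀(k_r−k_1)/(k_1 L₀))]
= [1/(0.463−0.132)] ln[(0.463/0.132)(1 − 1.95×0.3310/(0.132×21.4))]
= (1/0.3310) ln[3.508 × 0.7715] = 3.021 × ln(2.706) = 3.021 × 0.9955 = 3.008 d.
L(t_c) = L₀ e^(−k_1 t_c) = 21.4 × 0.6723 = 14.39 mg/L, and at the critical point k_r D_c = k_1 L, so D_c = (0.132/0.463) × 14.39 = 4.102 mg/L.
Minimum DO = C_s − D_c = 11.5 − 4.102 = 7.398 mg/L.
x_c = v t_c = 0.936 m/s × 3.008 d × 86400 s/d = 243200 m ≈ 243 km.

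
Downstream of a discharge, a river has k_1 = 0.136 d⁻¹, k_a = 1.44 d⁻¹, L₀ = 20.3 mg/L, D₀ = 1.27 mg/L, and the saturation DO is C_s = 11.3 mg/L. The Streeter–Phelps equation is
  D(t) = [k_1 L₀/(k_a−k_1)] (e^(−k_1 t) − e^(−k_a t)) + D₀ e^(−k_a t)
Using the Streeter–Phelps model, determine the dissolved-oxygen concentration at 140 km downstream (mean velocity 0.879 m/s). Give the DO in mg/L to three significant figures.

Travel time t = x/v = 140 km / (0.879 m/s) = 140000 m / 0.879 m/s = 159300 s = 1.843 d.
k_1 L₀/(k_a−k_1) = 0.136×20.3/(1.44−0.136) = 2.761/1.304 = 2.117 mg/L.
e^(−k_1 t) = e^(−0.136×1.843) = 0.7783; e^(−k_a t) = e^(−1.44×1.843) = 0.07033.
D = 2.117 × (0.7783 − 0.07033) + 1.27 × 0.07033 = 1.499 + 0.08932 = 1.588 mg/L.
DO = C_s − D = 11.3 − 1.588 = 9.712 mg/L.

DO ≈ 9.71 mg/L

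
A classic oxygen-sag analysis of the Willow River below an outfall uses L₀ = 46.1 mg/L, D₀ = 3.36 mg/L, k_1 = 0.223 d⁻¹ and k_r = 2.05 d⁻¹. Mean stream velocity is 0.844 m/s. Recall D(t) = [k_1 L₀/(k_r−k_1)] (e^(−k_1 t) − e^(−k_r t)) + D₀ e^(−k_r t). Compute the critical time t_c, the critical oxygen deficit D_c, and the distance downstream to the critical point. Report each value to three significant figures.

With k_r/k_1 = 9.193 and 1 − D₀(k_r−k_1)/(k_1 L₀) = 0.4029,
t_c = ln(9.193 × 0.4029) / (2.05 − 0.223) = ln(3.703) / 1.827 = 1.309/1.827 = 0.7166 d.
L(t_c) = L₀ e^(−k_1 t_c) = 46.1 × 0.8523 = 39.29 mg/L, and at the critical point k_r D_c = k_1 L, so D_c = (0.223/2.05) × 39.29 = 4.274 mg/L.
x_c = v t_c = 0.844 m/s × 0.7166 d × 86400 s/d = 52260 m ≈ 52.3 km.

t_c ≈ 0.717 d; D_c ≈ 4.27 mg/L; x_c ≈ 52.3 km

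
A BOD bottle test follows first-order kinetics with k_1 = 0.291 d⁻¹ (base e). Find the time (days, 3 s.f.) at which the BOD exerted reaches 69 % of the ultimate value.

t ≈ 4.02 d

y/L₀ = 1 − e^(−k_1 t) = 0.69 ⇒ e^(−k_1 t) = 0.310
t = −ln(0.310) / 0.291 = 1.171 / 0.291 = 4.025 d.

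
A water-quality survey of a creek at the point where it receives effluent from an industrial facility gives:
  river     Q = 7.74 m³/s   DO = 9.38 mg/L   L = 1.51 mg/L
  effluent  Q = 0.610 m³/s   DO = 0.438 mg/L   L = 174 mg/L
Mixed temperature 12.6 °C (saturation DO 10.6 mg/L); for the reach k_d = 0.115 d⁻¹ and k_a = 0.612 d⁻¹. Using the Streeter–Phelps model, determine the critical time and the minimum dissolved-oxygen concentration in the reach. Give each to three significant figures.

Mixed DO = (7.74×9.38 + 0.610×0.438)/(7.74+0.610) = 72.87/8.350 = 8.727 mg/L.
Mixed L₀ = (7.74×1.51 + 0.610×174)/(8.350) = 117.8/8.350 = 14.11 mg/L.
Initial deficit D₀ = C_s − DO₀ = 10.6 − 8.727 = 1.873 mg/L.
t_c = (1/0.4970) ln[(0.612/0.115)(1 − 1.873×0.4970/(0.115×14.11))] = 2.012 × ln(2.269) = 1.648 d.
D_c = (0.115/0.612) × 14.11 × e^(−0.115×1.648) = 0.1879 × 14.11 × 0.8273 = 2.194 mg/L.
Minimum DO = 10.6 − 2.194 = 8.406 mg/L.

t_c ≈ 1.65 d; minimum DO ≈ 8.41 mg/L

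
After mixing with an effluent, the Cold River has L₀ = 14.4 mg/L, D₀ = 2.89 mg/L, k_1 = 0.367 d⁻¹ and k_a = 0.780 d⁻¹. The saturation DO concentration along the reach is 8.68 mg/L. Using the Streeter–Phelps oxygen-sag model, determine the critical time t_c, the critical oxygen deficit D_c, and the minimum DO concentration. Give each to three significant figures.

With k_a/k_1 = 2.125 and 1 − D₀(k_a−k_1)/(k_1 L₀) = 0.7742,
t_c = ln(2.125 × 0.7742) / (0.780 − 0.367) = ln(1.645) / 0.4130 = 0.4979/0.4130 = 1.206 d.
D_c = (k_1/k_a) L₀ e^(−k_1 t_c) = (0.367/0.780) × 14.4 × e^(−0.367×1.206) = 0.4705 × 14.4 × 0.6424 = 4.353 mg/L.
Minimum DO = C_s − D_c = 8.68 − 4.353 = 4.327 mg/L.

t_c ≈ 1.21 d; D_c ≈ 4.35 mg/L; min DO ≈ 4.33 mg/L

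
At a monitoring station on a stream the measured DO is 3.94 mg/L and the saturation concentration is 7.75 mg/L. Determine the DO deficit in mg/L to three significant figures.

D ≈ 3.81 mg/L

D = C_s − C = 7.75 − 3.94 = 3.81 mg/L.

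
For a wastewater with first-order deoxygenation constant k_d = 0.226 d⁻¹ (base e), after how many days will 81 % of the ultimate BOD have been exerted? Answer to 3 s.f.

y/L₀ = 1 − e^(−k_d t) = 0.81 ⇒ e^(−k_d t) = 0.190
t = −ln(0.190) / 0.226 = 1.661 / 0.226 = 7.348 d.

t ≈ 7.35 d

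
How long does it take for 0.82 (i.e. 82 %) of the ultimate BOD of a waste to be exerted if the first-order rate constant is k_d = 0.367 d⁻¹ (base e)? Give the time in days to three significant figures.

y/L₀ = 1 − e^(−k_d t) = 0.82 ⇒ e^(−k_d t) = 0.180
t = −ln(0.180) / 0.367 = 1.715 / 0.367 = 4.672 d.

t ≈ 4.67 d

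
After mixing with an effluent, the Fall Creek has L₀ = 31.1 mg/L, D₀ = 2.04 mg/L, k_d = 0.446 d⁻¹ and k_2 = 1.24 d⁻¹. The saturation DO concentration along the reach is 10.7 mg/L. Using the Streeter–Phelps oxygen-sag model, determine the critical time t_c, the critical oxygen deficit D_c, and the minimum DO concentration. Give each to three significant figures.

t_c ≈ 1.13 d; D_c ≈ 6.75 mg/L; min DO ≈ 3.95 mg/L

At the critical point dD/dt = 0, so k_d L₀ e^(−k_d t) = k_2 D. Substituting D(t) from the Streeter–Phelps equation and solving for t gives
t_c = ln[(k_2/k_d)(1 − D₀(k_2−k_d)/(k_d L₀))] / (k_2−k_d).
Here k_2−k_d = 0.7940 d⁻¹ and 1 − D₀(k_2−k_d)/(k_d L₀) = 1 − 2.04×0.7940/(0.446×31.1) = 0.8832, so
t_c = ln(2.780 × 0.8832) / 0.7940 = 0.8984 / 0.7940 = 1.131 d.
D_c = (k_d/k_2) L₀ e^(−k_d t_c) = (0.446/1.24) × 31.1 × e^(−0.446×1.131) = 0.3597 × 31.1 × 0.6037 = 6.753 mg/L.
Minimum DO = C_s − D_c = 10.7 − 6.753 = 3.947 mg/L.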